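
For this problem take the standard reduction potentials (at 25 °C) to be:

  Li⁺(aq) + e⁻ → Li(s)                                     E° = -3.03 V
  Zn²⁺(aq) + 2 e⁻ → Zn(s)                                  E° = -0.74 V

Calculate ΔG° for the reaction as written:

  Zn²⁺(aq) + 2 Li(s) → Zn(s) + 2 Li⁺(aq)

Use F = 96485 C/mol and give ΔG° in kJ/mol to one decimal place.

As written, Zn²⁺/Zn is reduced (cathode) and Li⁺/Li is oxidised (anode), so E°cell = (-0.74) − (-3.03) = +2.29 V.
Balancing electrons gives n = 2.
ΔG° = −nFE° = −(2)(96485)(+2.29) = -441,901 J = -441.9 kJ/mol.

-441.9 kJ/mol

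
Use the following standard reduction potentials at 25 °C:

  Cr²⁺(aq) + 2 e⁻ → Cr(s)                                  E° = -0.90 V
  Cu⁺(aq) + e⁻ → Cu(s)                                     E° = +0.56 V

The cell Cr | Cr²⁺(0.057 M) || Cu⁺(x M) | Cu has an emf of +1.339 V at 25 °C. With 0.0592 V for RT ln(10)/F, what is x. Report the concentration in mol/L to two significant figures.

Cu⁺/Cu is the cathode, Cr²⁺/Cr the anode: E°cell = +1.46 V, n = 2.
Overall reaction: 2 Cu⁺(aq) + Cr(s) → 2 Cu(s) + Cr²⁺(aq); Q = [Cr²⁺]^1/[Cu⁺]^2.
From E = E° − (0.0592/n) log Q: log Q = (E° − E)·n/0.0592 = (+1.46 − (+1.339))·2/0.0592 = 4.0878.
So 2·log[Cu⁺] = 1·log(0.057) − log Q = -1.2441 − (4.0878) = -5.3319; log[Cu⁺] = -5.3319 / 2 = -2.6660; [Cu⁺] = 10^(-2.6660) ≈ 0.0022 M.

0.0022 M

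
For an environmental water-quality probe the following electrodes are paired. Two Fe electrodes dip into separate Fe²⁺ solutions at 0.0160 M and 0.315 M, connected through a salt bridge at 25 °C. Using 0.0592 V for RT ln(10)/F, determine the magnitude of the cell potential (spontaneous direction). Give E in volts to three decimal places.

+0.038 V

For a concentration cell E°cell = 0. The 0.315 M side is the cathode (reduction is favoured where [Fe²⁺] is higher).
With n = 2, E = −(0.0592/2) log([Fe²⁺]ₐₙ/[Fe²⁺]꜀ₐₜ) = −(0.0592/2) log(0.016/0.315) = −(0.0592/2)(-1.294) = +0.038 V.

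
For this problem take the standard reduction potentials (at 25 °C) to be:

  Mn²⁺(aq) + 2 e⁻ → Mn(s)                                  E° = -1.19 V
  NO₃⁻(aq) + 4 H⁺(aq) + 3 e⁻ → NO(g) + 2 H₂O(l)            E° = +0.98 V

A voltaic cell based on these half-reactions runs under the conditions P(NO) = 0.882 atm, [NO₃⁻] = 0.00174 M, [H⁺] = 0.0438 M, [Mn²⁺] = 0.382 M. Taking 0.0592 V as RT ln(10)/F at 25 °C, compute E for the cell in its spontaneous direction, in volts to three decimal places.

NO₃⁻/NO is the cathode (higher E°), Mn²⁺/Mn the anode: E°cell = +0.98 − (-1.19) = +2.17 V, n = 6.
Overall: 2 NO₃⁻(aq) + 8 H⁺(aq) + 3 Mn(s) → 2 NO(g) + 4 H₂O(l) + 3 Mn²⁺(aq)
Q = P(NO)^2·[Mn²⁺]^3 / ([NO₃⁻]^2·[H⁺]^8); log Q = 15.024.
E = E° − (0.0592/n) log Q = +2.17 − (0.0592/6)(15.024) = +2.022 V.

+2.022 V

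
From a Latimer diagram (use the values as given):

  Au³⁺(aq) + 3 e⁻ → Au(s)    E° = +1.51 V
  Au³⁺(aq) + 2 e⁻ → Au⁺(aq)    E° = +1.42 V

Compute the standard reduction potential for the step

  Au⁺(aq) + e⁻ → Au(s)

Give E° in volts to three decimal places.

Sequential free energies add, so n₃E°₃ = n₁E°₁ + n₂E°₂.
With n₃ = 3, and the known step contributing 2×(+1.42) V, the unknown satisfies 1·E° = 3×(+1.51) − 2×(+1.42) = +1.690.
E° = +1.690 / 1 = +1.690 V.

+1.690 V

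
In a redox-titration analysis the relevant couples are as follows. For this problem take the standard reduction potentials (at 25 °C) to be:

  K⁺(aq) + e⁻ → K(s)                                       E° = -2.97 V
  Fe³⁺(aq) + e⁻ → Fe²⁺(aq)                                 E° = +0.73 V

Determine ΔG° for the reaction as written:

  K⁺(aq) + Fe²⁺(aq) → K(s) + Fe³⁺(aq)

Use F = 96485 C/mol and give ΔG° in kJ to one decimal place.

As written, K⁺/K is reduced (cathode) and Fe³⁺/Fe²⁺ is oxidised (anode), so E°cell = (-2.97) − (+0.73) = -3.70 V.
Balancing electrons gives n = 1.
ΔG° = −nFE° = −(1)(96485)(-3.70) = 356,994 J = +357.0 kJ.

+357.0 kJ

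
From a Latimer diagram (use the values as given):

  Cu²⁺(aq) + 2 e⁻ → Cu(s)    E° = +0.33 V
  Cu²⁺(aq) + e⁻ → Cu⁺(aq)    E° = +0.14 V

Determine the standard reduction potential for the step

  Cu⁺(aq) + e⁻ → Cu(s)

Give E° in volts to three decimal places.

+0.520 V

Sequential free energies add, so n₃E°₃ = n₁E°₁ + n₂E°₂.
With n₃ = 2, and the known step contributing 1×(+0.14) V, the unknown satisfies 1·E° = 2×(+0.33) − 1×(+0.14) = +0.520.
E° = +0.520 / 1 = +0.520 V.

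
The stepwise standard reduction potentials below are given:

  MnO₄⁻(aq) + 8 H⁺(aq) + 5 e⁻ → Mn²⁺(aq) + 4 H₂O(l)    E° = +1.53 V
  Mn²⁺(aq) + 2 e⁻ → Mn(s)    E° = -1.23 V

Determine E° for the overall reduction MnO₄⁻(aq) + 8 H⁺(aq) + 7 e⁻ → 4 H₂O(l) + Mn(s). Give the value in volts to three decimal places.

Since ΔG° = −nFE° is additive over sequential reductions, n₃E°₃ = n₁E°₁ + n₂E°₂.
E°₃ = (5×+1.53 + 2×-1.23) / 7 = (+5.190) / 7 = +0.741 V.

+0.741 V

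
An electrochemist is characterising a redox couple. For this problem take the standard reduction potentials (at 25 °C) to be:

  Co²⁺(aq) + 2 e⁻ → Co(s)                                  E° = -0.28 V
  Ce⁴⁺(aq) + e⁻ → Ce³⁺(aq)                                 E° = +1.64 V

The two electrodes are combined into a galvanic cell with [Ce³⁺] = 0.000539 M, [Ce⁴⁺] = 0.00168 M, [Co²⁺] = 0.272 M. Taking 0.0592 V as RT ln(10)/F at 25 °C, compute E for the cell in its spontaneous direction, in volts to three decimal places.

Ce⁴⁺/Ce³⁺ is the cathode (higher E°), Co²⁺/Co the anode: E°cell = +1.64 − (-0.28) = +1.92 V, n = 2.
Overall: 2 Ce⁴⁺(aq) + Co(s) → 2 Ce³⁺(aq) + Co²⁺(aq)
Q = [Ce³⁺]^2·[Co²⁺] / ([Ce⁴⁺]^2); log Q = -1.553.
E = E° − (0.0592/n) log Q = +1.92 − (0.0592/2)(-1.553) = +1.966 V.

+1.966 V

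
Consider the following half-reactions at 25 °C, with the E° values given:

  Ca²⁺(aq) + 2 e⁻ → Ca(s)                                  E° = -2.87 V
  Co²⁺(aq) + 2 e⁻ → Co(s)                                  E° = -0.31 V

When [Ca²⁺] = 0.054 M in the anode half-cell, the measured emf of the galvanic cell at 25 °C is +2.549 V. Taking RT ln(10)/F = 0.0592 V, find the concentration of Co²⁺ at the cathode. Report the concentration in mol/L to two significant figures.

Co²⁺/Co is the cathode, Ca²⁺/Ca the anode: E°cell = +2.56 V, n = 2.
Overall reaction: Co²⁺(aq) + Ca(s) → Co(s) + Ca²⁺(aq); Q = [Ca²⁺]^1/[Co²⁺]^1.
From E = E° − (0.0592/n) log Q: log Q = (E° − E)·n/0.0592 = (+2.56 − (+2.549))·2/0.0592 = 0.3716.
So 1·log[Co²⁺] = 1·log(0.054) − log Q = -1.2676 − (0.3716) = -1.6392; [Co²⁺] = 10^(-1.6392) ≈ 0.023 M.

0.023 M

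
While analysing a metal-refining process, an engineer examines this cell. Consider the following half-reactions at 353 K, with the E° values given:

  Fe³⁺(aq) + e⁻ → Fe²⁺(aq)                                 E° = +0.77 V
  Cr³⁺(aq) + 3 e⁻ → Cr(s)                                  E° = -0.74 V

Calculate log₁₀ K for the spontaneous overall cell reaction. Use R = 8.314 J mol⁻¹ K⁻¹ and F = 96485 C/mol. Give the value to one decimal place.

Cathode: Fe³⁺/Fe²⁺; anode: Cr³⁺/Cr. E°cell = (+0.77) − (-0.74) = +1.51 V, with n = 3.
ΔG° = −nFE° = −RT ln K, so ln K = nFE°/(RT) = (3)(96485)(+1.51) / ((8.314)(353)) = 148.927.
log₁₀ K = 148.927 / ln 10 = 64.7.

64.7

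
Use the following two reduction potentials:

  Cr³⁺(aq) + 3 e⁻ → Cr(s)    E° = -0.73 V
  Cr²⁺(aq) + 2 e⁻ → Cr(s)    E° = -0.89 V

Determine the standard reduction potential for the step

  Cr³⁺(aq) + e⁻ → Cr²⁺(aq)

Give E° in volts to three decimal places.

-0.410 V

Sequential free energies add, so n₃E°₃ = n₁E°₁ + n₂E°₂.
With n₃ = 3, and the known step contributing 2×(-0.89) V, the unknown satisfies 1·E° = 3×(-0.73) − 2×(-0.89) = -0.410.
E° = -0.410 / 1 = -0.410 V.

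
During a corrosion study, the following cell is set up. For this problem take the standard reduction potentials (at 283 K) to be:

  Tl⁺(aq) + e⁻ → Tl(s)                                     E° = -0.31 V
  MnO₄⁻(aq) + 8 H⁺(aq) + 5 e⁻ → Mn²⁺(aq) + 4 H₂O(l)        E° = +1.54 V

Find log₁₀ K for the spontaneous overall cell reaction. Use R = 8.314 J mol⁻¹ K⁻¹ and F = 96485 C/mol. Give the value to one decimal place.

164.7

Cathode: MnO₄⁻/Mn²⁺; anode: Tl⁺/Tl. E°cell = (+1.54) − (-0.31) = +1.85 V, with n = 5.
ΔG° = −nFE° = −RT ln K, so ln K = nFE°/(RT) = (5)(96485)(+1.85) / ((8.314)(283)) = 379.319.
log₁₀ K = 379.319 / ln 10 = 164.7.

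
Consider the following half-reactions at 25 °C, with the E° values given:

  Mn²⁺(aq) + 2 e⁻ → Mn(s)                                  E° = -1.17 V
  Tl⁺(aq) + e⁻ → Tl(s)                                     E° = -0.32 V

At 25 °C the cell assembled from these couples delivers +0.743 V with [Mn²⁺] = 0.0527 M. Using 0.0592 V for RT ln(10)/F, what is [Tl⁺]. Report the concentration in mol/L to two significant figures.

0.0036 M

Tl⁺/Tl is the cathode, Mn²⁺/Mn the anode: E°cell = +0.85 V, n = 2.
Overall reaction: 2 Tl⁺(aq) + Mn(s) → 2 Tl(s) + Mn²⁺(aq); Q = [Mn²⁺]^1/[Tl⁺]^2.
From E = E° − (0.0592/n) log Q: log Q = (E° − E)·n/0.0592 = (+0.85 − (+0.743))·2/0.0592 = 3.6149.
So 2·log[Tl⁺] = 1·log(0.0527) − log Q = -1.2782 − (3.6149) = -4.8931; log[Tl⁺] = -4.8931 / 2 = -2.4465; [Tl⁺] = 10^(-2.4465) ≈ 0.0036 M.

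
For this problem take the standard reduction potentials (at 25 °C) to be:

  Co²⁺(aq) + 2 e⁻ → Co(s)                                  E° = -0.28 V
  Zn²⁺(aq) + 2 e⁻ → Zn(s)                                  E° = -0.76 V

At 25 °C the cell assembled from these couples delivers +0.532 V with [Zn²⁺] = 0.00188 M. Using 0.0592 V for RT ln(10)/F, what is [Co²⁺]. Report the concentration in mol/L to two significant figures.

0.11 M

Co²⁺/Co is the cathode, Zn²⁺/Zn the anode: E°cell = +0.48 V, n = 2.
Overall reaction: Co²⁺(aq) + Zn(s) → Co(s) + Zn²⁺(aq); Q = [Zn²⁺]^1/[Co²⁺]^1.
From E = E° − (0.0592/n) log Q: log Q = (E° − E)·n/0.0592 = (+0.48 − (+0.532))·2/0.0592 = -1.7568.
So 1·log[Co²⁺] = 1·log(0.00188) − log Q = -2.7258 − (-1.7568) = -0.9690; [Co²⁺] = 10^(-0.9690) ≈ 0.11 M.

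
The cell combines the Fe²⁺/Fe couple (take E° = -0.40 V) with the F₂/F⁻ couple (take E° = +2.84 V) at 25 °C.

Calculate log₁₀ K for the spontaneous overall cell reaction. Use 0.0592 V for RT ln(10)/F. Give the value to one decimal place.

Cathode: F₂/F⁻; anode: Fe²⁺/Fe. E°cell = +3.24 V, n = 2.
log K = nE°cell / 0.0592 = (2)(+3.24) / 0.0592 = 109.5.

109.5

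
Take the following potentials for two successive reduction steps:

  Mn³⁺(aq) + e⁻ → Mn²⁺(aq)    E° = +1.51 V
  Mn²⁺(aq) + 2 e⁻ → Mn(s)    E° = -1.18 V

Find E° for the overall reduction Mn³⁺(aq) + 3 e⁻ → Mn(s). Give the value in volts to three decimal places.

Standard free energies of sequential steps add: ΔG°₃ = ΔG°₁ + ΔG°₂, so n₃E°₃ = n₁E°₁ + n₂E°₂.
E°₃ = (1×+1.51 + 2×-1.18) / 3 = (-0.850) / 3 = -0.283 V.

-0.283 V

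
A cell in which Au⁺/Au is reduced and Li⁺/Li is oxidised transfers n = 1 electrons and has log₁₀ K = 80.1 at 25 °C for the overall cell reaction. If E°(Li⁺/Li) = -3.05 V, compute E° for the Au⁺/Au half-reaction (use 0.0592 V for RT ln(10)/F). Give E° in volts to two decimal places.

+1.69 V

E°cell = (0.0592/n)·log K = (0.0592/1)(80.1) = +4.742 V.
Since Au⁺/Au is the cathode and Li⁺/Li the anode, E°cell = E°(Au⁺/Au) − E°(Li⁺/Li).
So E°(Au⁺/Au) = E°cell + E°(Li⁺/Li) = +4.742 + (-3.05) = +1.69 V.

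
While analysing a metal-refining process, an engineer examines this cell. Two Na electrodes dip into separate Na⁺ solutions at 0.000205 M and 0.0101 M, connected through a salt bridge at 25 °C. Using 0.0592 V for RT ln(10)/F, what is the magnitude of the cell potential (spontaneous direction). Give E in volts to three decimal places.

+0.100 V

For a concentration cell E°cell = 0. The 0.0101 M side is the cathode (reduction is favoured where [Na⁺] is higher).
With n = 1, E = −(0.0592/1) log([Na⁺]ₐₙ/[Na⁺]꜀ₐₜ) = −(0.0592/1) log(0.000205/0.0101) = −(0.0592/1)(-1.693) = +0.100 V.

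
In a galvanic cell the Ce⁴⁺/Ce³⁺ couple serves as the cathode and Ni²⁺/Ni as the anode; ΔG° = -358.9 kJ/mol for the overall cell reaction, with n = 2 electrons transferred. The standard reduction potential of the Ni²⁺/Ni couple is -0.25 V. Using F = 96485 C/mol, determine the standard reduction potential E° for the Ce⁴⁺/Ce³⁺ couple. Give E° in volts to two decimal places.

E°cell = −ΔG°/(nF) = −(-358.9×10³)/((2)(96485)) = +1.860 V.
Since Ce⁴⁺/Ce³⁺ is the cathode and Ni²⁺/Ni the anode, E°cell = E°(Ce⁴⁺/Ce³⁺) − E°(Ni²⁺/Ni).
So E°(Ce⁴⁺/Ce³⁺) = E°cell + E°(Ni²⁺/Ni) = +1.860 + (-0.25) = +1.61 V.

+1.61 V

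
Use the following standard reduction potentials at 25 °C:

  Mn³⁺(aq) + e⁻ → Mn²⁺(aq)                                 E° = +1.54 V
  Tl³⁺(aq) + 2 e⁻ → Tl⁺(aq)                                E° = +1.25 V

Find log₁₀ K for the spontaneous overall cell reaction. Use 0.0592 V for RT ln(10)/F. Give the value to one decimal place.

9.8

Cathode: Mn³⁺/Mn²⁺; anode: Tl³⁺/Tl⁺. E°cell = +0.29 V, n = 2.
log K = nE°cell / 0.0592 = (2)(+0.29) / 0.0592 = 9.8.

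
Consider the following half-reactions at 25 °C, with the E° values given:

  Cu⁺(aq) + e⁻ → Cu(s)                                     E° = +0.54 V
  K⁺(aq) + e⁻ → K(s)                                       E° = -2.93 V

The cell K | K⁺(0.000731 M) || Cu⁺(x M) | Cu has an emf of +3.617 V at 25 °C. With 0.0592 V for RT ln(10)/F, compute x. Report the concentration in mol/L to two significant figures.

Cu⁺/Cu is the cathode, K⁺/K the anode: E°cell = +3.47 V, n = 1.
Overall reaction: Cu⁺(aq) + K(s) → Cu(s) + K⁺(aq); Q = [K⁺]^1/[Cu⁺]^1.
From E = E° − (0.0592/n) log Q: log Q = (E° − E)·n/0.0592 = (+3.47 − (+3.617))·1/0.0592 = -2.4831.
So 1·log[Cu⁺] = 1·log(0.000731) − log Q = -3.1361 − (-2.4831) = -0.6530; [Cu⁺] = 10^(-0.6530) ≈ 0.22 M.

0.22 M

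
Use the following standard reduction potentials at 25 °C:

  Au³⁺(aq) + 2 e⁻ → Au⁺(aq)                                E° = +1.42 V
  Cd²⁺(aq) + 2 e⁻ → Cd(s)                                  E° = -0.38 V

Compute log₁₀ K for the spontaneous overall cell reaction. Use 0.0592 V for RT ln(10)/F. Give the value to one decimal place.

60.8

Cathode: Au³⁺/Au⁺; anode: Cd²⁺/Cd. E°cell = +1.80 V, n = 2.
log K = nE°cell / 0.0592 = (2)(+1.80) / 0.0592 = 60.8.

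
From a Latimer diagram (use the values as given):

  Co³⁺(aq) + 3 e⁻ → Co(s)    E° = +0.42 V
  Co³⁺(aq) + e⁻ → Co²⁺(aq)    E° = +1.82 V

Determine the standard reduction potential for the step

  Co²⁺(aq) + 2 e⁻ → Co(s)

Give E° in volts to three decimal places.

-0.280 V

Sequential free energies add, so n₃E°₃ = n₁E°₁ + n₂E°₂.
With n₃ = 3, and the known step contributing 1×(+1.82) V, the unknown satisfies 2·E° = 3×(+0.42) − 1×(+1.82) = -0.560.
E° = -0.560 / 2 = -0.280 V.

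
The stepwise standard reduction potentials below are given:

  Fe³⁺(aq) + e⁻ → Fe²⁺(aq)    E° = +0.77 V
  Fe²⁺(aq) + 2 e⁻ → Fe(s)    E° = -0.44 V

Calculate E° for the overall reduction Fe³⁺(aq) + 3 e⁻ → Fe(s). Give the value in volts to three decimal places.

-0.037 V

Since ΔG° = −nFE° is additive over sequential reductions, n₃E°₃ = n₁E°₁ + n₂E°₂.
E°₃ = (1×+0.77 + 2×-0.44) / 3 = (-0.110) / 3 = -0.037 V.
Simply averaging or adding the two E° values would be wrong; the electron-weighted sum is required.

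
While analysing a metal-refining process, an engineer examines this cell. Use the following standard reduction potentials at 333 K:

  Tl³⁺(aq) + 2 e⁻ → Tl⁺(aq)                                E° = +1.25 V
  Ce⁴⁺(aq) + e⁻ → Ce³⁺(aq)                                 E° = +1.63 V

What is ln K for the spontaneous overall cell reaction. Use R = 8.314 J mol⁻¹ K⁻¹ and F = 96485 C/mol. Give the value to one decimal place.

26.5

Cathode: Ce⁴⁺/Ce³⁺; anode: Tl³⁺/Tl⁺. E°cell = (+1.63) − (+1.25) = +0.38 V, with n = 2.
ΔG° = −nFE° = −RT ln K, so ln K = nFE°/(RT) = (2)(96485)(+0.38) / ((8.314)(333)) = 26.486.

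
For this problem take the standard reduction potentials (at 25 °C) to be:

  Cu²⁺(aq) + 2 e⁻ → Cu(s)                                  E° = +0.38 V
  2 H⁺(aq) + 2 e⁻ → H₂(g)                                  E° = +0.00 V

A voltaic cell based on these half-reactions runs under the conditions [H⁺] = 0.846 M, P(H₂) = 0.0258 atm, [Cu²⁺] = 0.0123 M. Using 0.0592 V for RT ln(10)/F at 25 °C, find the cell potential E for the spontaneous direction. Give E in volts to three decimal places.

+0.281 V

Cu²⁺/Cu is the cathode (higher E°), H⁺/H₂ the anode: E°cell = +0.38 − (+0.00) = +0.38 V, n = 2.
Overall: Cu²⁺(aq) + H₂(g) → Cu(s) + 2 H⁺(aq)
Q = [H⁺]^2 / ([Cu²⁺]·P(H₂)); log Q = 3.353.
E = E° − (0.0592/n) log Q = +0.38 − (0.0592/2)(3.353) = +0.281 V.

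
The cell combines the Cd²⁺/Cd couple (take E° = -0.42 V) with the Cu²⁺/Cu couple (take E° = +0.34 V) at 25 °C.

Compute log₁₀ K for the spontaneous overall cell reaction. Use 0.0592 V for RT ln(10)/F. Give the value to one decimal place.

Cathode: Cu²⁺/Cu; anode: Cd²⁺/Cd. E°cell = +0.76 V, n = 2.
log K = nE°cell / 0.0592 = (2)(+0.76) / 0.0592 = 25.7.

25.7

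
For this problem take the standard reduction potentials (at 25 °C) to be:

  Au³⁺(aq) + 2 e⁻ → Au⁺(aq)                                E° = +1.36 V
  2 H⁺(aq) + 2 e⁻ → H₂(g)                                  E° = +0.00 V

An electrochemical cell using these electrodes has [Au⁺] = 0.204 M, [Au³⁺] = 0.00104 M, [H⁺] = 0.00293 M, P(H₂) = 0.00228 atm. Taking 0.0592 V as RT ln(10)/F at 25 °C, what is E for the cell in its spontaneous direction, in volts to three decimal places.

Au³⁺/Au⁺ is the cathode (higher E°), H⁺/H₂ the anode: E°cell = +1.36 − (+0.00) = +1.36 V, n = 2.
Overall: Au³⁺(aq) + H₂(g) → Au⁺(aq) + 2 H⁺(aq)
Q = [Au⁺]·[H⁺]^2 / ([Au³⁺]·P(H₂)); log Q = -0.132.
E = E° − (0.0592/n) log Q = +1.36 − (0.0592/2)(-0.132) = +1.364 V.

+1.364 V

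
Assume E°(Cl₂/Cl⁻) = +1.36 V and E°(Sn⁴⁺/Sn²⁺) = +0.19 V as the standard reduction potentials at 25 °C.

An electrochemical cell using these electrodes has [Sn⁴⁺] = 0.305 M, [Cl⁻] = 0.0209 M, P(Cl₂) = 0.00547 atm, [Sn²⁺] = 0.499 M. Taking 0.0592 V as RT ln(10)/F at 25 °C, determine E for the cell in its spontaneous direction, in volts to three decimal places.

+1.209 V

Cl₂/Cl⁻ is the cathode (higher E°), Sn⁴⁺/Sn²⁺ the anode: E°cell = +1.36 − (+0.19) = +1.17 V, n = 2.
Overall: Cl₂(g) + Sn²⁺(aq) → 2 Cl⁻(aq) + Sn⁴⁺(aq)
Q = [Cl⁻]^2·[Sn⁴⁺] / (P(Cl₂)·[Sn²⁺]); log Q = -1.311.
E = E° − (0.0592/n) log Q = +1.17 − (0.0592/2)(-1.311) = +1.209 V.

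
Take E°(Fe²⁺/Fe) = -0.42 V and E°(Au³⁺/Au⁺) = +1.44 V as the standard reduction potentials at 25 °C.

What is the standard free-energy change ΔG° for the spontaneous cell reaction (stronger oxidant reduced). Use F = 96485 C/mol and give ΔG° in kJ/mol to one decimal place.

-358.9 kJ/mol

Au³⁺/Au⁺ (E° = +1.44 V) is the cathode; Fe²⁺/Fe (E° = -0.42 V) is the anode, so E°cell = +1.86 V.
Balancing electrons gives n = 2 (lcm of 2 and 2).
ΔG° = −nFE° = −(2)(96485)(+1.86) = -358,924 J = -358.9 kJ/mol.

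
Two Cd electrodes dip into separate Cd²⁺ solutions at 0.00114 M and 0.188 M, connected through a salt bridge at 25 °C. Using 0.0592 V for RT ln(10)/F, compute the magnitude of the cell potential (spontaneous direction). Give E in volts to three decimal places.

For a concentration cell E°cell = 0. The 0.188 M side is the cathode (reduction is favoured where [Cd²⁺] is higher).
With n = 2, E = −(0.0592/2) log([Cd²⁺]ₐₙ/[Cd²⁺]꜀ₐₜ) = −(0.0592/2) log(0.00114/0.188) = −(0.0592/2)(-2.217) = +0.066 V.

+0.066 V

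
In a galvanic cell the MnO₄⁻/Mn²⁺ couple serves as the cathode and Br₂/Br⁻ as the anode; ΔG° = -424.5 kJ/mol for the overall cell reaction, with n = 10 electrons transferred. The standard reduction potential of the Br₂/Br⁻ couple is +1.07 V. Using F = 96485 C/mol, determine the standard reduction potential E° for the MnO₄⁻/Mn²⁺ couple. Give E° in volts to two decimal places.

E°cell = −ΔG°/(nF) = −(-424.5×10³)/((10)(96485)) = +0.440 V.
Since MnO₄⁻/Mn²⁺ is the cathode and Br₂/Br⁻ the anode, E°cell = E°(MnO₄⁻/Mn²⁺) − E°(Br₂/Br⁻).
So E°(MnO₄⁻/Mn²⁺) = E°cell + E°(Br₂/Br⁻) = +0.440 + (+1.07) = +1.51 V.

+1.51 V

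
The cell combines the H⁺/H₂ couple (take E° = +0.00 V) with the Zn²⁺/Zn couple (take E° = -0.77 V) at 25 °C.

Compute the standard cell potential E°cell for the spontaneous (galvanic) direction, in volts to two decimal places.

The H⁺/H₂ couple has the higher reduction potential, so it is the cathode; Zn²⁺/Zn is oxidised at the anode.
E°cell = E°(cathode) − E°(anode) = (+0.00) − (-0.77) = +0.77 V.
Since E°cell > 0, the reaction is spontaneous under standard conditions.

+0.77 V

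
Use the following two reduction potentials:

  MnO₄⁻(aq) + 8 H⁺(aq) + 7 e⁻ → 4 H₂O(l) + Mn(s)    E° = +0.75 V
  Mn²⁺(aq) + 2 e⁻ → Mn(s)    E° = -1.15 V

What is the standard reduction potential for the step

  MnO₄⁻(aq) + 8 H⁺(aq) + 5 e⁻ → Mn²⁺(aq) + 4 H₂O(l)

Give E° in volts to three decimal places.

+1.510 V

Sequential free energies add, so n₃E°₃ = n₁E°₁ + n₂E°₂.
With n₃ = 7, and the known step contributing 2×(-1.15) V, the unknown satisfies 5·E° = 7×(+0.75) − 2×(-1.15) = +7.550.
E° = +7.550 / 5 = +1.510 V.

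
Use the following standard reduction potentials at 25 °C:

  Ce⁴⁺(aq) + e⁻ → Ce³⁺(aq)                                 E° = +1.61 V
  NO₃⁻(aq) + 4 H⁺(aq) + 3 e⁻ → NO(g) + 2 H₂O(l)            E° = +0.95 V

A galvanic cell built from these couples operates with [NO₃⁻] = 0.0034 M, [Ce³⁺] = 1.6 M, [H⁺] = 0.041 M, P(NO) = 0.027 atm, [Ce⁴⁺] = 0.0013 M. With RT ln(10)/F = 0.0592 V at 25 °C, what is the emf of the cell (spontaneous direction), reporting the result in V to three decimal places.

+0.604 V

Ce⁴⁺/Ce³⁺ is the cathode (higher E°), NO₃⁻/NO the anode: E°cell = +1.61 − (+0.95) = +0.66 V, n = 3.
Overall: 3 Ce⁴⁺(aq) + NO(g) + 2 H₂O(l) → 3 Ce³⁺(aq) + NO₃⁻(aq) + 4 H⁺(aq)
Q = [Ce³⁺]^3·[NO₃⁻]·[H⁺]^4 / ([Ce⁴⁺]^3·P(NO)); log Q = 2.822.
E = E° − (0.0592/n) log Q = +0.66 − (0.0592/3)(2.822) = +0.604 V.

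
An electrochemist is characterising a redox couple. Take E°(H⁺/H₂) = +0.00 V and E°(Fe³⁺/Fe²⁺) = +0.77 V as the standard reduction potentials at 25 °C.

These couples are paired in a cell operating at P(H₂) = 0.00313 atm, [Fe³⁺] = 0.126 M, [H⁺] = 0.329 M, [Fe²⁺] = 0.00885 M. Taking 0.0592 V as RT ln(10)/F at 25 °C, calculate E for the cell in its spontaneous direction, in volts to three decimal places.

Fe³⁺/Fe²⁺ is the cathode (higher E°), H⁺/H₂ the anode: E°cell = +0.77 − (+0.00) = +0.77 V, n = 2.
Overall: 2 Fe³⁺(aq) + H₂(g) → 2 Fe²⁺(aq) + 2 H⁺(aq)
Q = [Fe²⁺]^2·[H⁺]^2 / ([Fe³⁺]^2·P(H₂)); log Q = -0.768.
E = E° − (0.0592/n) log Q = +0.77 − (0.0592/2)(-0.768) = +0.793 V.

+0.793 V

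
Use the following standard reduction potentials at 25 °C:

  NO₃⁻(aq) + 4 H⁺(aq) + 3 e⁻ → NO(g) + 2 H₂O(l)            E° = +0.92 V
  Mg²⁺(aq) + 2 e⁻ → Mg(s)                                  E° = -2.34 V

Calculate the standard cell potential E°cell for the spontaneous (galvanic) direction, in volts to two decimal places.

The NO₃⁻/NO couple has the higher reduction potential, so it is the cathode; Mg²⁺/Mg is oxidised at the anode.
E°cell = E°(cathode) − E°(anode) = (+0.92) − (-2.34) = +3.26 V.
Since E°cell > 0, the reaction is spontaneous under standard conditions.

+3.26 V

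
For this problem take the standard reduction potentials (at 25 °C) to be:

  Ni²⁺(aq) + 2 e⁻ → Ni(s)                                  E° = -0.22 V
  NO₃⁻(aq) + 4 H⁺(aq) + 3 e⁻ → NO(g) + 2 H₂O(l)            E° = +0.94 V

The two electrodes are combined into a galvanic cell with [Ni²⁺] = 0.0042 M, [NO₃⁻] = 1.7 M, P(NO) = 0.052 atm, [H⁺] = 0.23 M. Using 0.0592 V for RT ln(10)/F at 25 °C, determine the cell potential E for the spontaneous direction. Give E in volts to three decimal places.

NO₃⁻/NO is the cathode (higher E°), Ni²⁺/Ni the anode: E°cell = +0.94 − (-0.22) = +1.16 V, n = 6.
Overall: 2 NO₃⁻(aq) + 8 H⁺(aq) + 3 Ni(s) → 2 NO(g) + 4 H₂O(l) + 3 Ni²⁺(aq)
Q = P(NO)^2·[Ni²⁺]^3 / ([NO₃⁻]^2·[H⁺]^8); log Q = -5.053.
E = E° − (0.0592/n) log Q = +1.16 − (0.0592/6)(-5.053) = +1.210 V.

+1.210 V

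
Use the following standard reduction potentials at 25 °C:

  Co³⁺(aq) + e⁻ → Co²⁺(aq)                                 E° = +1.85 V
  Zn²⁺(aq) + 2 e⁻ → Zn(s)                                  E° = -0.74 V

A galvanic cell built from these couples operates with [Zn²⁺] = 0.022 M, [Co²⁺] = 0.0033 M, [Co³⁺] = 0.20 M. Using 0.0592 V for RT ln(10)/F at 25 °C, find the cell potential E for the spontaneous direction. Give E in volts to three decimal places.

Co³⁺/Co²⁺ is the cathode (higher E°), Zn²⁺/Zn the anode: E°cell = +1.85 − (-0.74) = +2.59 V, n = 2.
Overall: 2 Co³⁺(aq) + Zn(s) → 2 Co²⁺(aq) + Zn²⁺(aq)
Q = [Co²⁺]^2·[Zn²⁺] / ([Co³⁺]^2); log Q = -5.223.
E = E° − (0.0592/n) log Q = +2.59 − (0.0592/2)(-5.223) = +2.745 V.

+2.745 V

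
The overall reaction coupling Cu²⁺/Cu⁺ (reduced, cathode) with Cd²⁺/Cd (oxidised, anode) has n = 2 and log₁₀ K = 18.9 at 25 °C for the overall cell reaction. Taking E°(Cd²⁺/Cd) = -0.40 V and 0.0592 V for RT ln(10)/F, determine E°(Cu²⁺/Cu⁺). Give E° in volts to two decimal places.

+0.16 V

E°cell = (0.0592/n)·log K = (0.0592/2)(18.9) = +0.559 V.
Since Cu²⁺/Cu⁺ is the cathode and Cd²⁺/Cd the anode, E°cell = E°(Cu²⁺/Cu⁺) − E°(Cd²⁺/Cd).
So E°(Cu²⁺/Cu⁺) = E°cell + E°(Cd²⁺/Cd) = +0.559 + (-0.40) = +0.16 V.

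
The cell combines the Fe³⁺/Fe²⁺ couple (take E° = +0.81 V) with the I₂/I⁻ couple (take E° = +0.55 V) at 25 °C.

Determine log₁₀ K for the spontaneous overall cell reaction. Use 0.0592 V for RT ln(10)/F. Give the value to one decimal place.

Cathode: Fe³⁺/Fe²⁺; anode: I₂/I⁻. E°cell = +0.26 V, n = 2.
log K = nE°cell / 0.0592 = (2)(+0.26) / 0.0592 = 8.8.

8.8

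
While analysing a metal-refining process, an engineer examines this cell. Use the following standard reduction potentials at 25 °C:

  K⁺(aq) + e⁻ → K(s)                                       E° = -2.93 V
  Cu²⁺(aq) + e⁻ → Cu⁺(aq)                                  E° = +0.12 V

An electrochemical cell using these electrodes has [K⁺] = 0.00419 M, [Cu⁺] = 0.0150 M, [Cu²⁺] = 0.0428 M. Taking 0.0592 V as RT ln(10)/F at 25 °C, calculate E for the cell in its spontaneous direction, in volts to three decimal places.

Cu²⁺/Cu⁺ is the cathode (higher E°), K⁺/K the anode: E°cell = +0.12 − (-2.93) = +3.05 V, n = 1.
Overall: Cu²⁺(aq) + K(s) → Cu⁺(aq) + K⁺(aq)
Q = [Cu⁺]·[K⁺] / ([Cu²⁺]); log Q = -2.833.
E = E° − (0.0592/n) log Q = +3.05 − (0.0592/1)(-2.833) = +3.218 V.

+3.218 V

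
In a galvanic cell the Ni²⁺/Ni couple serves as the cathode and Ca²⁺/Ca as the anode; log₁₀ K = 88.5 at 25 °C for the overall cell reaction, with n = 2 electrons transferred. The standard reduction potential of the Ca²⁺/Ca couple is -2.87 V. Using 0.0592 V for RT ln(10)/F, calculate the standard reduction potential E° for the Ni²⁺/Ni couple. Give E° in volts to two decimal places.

-0.25 V

E°cell = (0.0592/n)·log K = (0.0592/2)(88.5) = +2.620 V.
Since Ni²⁺/Ni is the cathode and Ca²⁺/Ca the anode, E°cell = E°(Ni²⁺/Ni) − E°(Ca²⁺/Ca).
So E°(Ni²⁺/Ni) = E°cell + E°(Ca²⁺/Ca) = +2.620 + (-2.87) = -0.25 V.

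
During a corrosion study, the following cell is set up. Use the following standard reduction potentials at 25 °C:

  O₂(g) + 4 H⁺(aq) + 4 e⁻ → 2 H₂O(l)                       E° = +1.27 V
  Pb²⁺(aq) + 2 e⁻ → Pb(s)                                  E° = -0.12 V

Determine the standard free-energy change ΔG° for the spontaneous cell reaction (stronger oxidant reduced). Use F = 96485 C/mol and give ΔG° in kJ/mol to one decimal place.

O₂/H₂O (E° = +1.27 V) is the cathode; Pb²⁺/Pb (E° = -0.12 V) is the anode, so E°cell = +1.39 V.
Balancing electrons gives n = 4 (lcm of 4 and 2).
ΔG° = −nFE° = −(4)(96485)(+1.39) = -536,457 J = -536.5 kJ/mol.

-536.5 kJ/mol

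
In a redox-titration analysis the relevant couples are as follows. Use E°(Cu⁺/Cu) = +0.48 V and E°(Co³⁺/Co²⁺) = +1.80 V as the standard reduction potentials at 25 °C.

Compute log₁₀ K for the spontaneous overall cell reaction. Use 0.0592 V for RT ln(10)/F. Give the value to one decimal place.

22.3

Cathode: Co³⁺/Co²⁺; anode: Cu⁺/Cu. E°cell = +1.32 V, n = 1.
log K = nE°cell / 0.0592 = (1)(+1.32) / 0.0592 = 22.3.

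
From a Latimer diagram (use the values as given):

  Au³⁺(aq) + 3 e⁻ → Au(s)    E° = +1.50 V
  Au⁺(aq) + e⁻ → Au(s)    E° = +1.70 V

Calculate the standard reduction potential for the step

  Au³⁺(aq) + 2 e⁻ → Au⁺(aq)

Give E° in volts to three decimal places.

+1.400 V

Sequential free energies add, so n₃E°₃ = n₁E°₁ + n₂E°₂.
With n₃ = 3, and the known step contributing 1×(+1.70) V, the unknown satisfies 2·E° = 3×(+1.50) − 1×(+1.70) = +2.800.
E° = +2.800 / 2 = +1.400 V.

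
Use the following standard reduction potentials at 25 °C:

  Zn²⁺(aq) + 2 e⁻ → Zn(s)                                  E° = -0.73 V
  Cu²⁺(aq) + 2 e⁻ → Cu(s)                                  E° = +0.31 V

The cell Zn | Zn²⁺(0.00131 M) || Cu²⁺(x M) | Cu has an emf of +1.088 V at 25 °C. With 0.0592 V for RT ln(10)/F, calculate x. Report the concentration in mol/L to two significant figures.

0.055 M

Cu²⁺/Cu is the cathode, Zn²⁺/Zn the anode: E°cell = +1.04 V, n = 2.
Overall reaction: Cu²⁺(aq) + Zn(s) → Cu(s) + Zn²⁺(aq); Q = [Zn²⁺]^1/[Cu²⁺]^1.
From E = E° − (0.0592/n) log Q: log Q = (E° − E)·n/0.0592 = (+1.04 − (+1.088))·2/0.0592 = -1.6216.
So 1·log[Cu²⁺] = 1·log(0.00131) − log Q = -2.8827 − (-1.6216) = -1.2611; [Cu²⁺] = 10^(-1.2611) ≈ 0.055 M.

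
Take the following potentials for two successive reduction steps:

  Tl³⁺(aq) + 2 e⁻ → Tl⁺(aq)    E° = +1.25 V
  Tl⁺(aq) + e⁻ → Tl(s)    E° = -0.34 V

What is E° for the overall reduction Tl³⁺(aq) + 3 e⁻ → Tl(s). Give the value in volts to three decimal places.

+0.720 V

Standard free energies of sequential steps add: ΔG°₃ = ΔG°₁ + ΔG°₂, so n₃E°₃ = n₁E°₁ + n₂E°₂.
E°₃ = (2×+1.25 + 1×-0.34) / 3 = (+2.160) / 3 = +0.720 V.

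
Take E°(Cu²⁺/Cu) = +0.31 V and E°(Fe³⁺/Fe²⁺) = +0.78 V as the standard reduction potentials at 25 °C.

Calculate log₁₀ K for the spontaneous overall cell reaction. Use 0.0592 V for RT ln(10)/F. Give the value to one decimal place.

Cathode: Fe³⁺/Fe²⁺; anode: Cu²⁺/Cu. E°cell = +0.47 V, n = 2.
log K = nE°cell / 0.0592 = (2)(+0.47) / 0.0592 = 15.9.

15.9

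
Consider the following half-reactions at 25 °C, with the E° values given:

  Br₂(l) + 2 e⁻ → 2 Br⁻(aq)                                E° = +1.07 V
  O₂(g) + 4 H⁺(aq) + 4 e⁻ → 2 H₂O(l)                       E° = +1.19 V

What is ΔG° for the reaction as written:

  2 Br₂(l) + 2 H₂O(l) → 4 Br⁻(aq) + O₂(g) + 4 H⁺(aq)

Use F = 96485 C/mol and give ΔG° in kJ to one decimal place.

As written, Br₂/Br⁻ is reduced (cathode) and O₂/H₂O is oxidised (anode), so E°cell = (+1.07) − (+1.19) = -0.12 V.
Balancing electrons gives n = 4.
ΔG° = −nFE° = −(4)(96485)(-0.12) = 46,313 J = +46.3 kJ.

+46.3 kJ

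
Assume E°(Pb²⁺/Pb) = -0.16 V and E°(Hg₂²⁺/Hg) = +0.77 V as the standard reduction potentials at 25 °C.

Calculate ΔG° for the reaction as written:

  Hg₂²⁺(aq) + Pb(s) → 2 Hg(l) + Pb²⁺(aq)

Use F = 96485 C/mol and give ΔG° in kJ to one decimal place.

As written, Hg₂²⁺/Hg is reduced (cathode) and Pb²⁺/Pb is oxidised (anode), so E°cell = (+0.77) − (-0.16) = +0.93 V.
Balancing electrons gives n = 2.
ΔG° = −nFE° = −(2)(96485)(+0.93) = -179,462 J = -179.5 kJ.

-179.5 kJ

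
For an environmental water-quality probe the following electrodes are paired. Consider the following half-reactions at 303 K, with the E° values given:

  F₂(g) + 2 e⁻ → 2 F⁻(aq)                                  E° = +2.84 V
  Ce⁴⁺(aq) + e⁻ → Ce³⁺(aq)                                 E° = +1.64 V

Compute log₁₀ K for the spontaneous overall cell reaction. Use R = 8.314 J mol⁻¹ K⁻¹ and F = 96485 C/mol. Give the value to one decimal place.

Cathode: F₂/F⁻; anode: Ce⁴⁺/Ce³⁺. E°cell = (+2.84) − (+1.64) = +1.20 V, with n = 2.
ΔG° = −nFE° = −RT ln K, so ln K = nFE°/(RT) = (2)(96485)(+1.20) / ((8.314)(303)) = 91.922.
log₁₀ K = 91.922 / ln 10 = 39.9.

39.9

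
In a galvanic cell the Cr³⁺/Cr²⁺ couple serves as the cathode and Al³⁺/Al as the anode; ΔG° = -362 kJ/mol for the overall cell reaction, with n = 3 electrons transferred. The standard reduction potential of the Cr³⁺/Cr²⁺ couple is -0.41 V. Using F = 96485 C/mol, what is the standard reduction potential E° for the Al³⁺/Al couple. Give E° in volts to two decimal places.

E°cell = −ΔG°/(nF) = −(-362×10³)/((3)(96485)) = +1.251 V.
Since Cr³⁺/Cr²⁺ is the cathode and Al³⁺/Al the anode, E°cell = E°(Cr³⁺/Cr²⁺) − E°(Al³⁺/Al).
So E°(Al³⁺/Al) = E°(Cr³⁺/Cr²⁺) − E°cell = (-0.41) − (+1.251) = -1.66 V.

-1.66 V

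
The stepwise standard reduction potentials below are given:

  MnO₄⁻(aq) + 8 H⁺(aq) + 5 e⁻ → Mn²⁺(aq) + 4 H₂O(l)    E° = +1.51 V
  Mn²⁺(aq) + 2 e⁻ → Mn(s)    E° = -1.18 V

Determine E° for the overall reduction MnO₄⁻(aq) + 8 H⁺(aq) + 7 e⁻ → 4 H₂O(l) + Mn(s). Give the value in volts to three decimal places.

Adding the free-energy changes (−nFE°) of the two steps gives −n₃FE°₃ = −n₁FE°₁ − n₂FE°₂.
E°₃ = (5×+1.51 + 2×-1.18) / 7 = (+5.190) / 7 = +0.741 V.

+0.741 V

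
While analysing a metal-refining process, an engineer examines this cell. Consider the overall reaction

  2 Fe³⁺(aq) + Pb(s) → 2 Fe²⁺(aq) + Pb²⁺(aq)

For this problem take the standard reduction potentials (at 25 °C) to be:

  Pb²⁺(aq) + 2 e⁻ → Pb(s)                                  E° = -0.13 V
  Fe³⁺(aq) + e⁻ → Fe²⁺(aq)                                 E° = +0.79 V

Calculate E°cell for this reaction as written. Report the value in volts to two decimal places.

+0.92 V

The Fe³⁺/Fe²⁺ couple has the higher reduction potential, so it is the cathode; Pb²⁺/Pb is oxidised at the anode.
E°cell = E°(cathode) − E°(anode) = (+0.79) − (-0.13) = +0.92 V.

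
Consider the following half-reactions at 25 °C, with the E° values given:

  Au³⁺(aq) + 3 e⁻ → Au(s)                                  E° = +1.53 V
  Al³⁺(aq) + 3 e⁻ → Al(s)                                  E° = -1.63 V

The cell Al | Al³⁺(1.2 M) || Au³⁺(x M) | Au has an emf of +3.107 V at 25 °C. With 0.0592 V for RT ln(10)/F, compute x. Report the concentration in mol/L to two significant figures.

0.0025 M

Au³⁺/Au is the cathode, Al³⁺/Al the anode: E°cell = +3.16 V, n = 3.
Overall reaction: Au³⁺(aq) + Al(s) → Au(s) + Al³⁺(aq); Q = [Al³⁺]^1/[Au³⁺]^1.
From E = E° − (0.0592/n) log Q: log Q = (E° − E)·n/0.0592 = (+3.16 − (+3.107))·3/0.0592 = 2.6858.
So 1·log[Au³⁺] = 1·log(1.2) − log Q = 0.0792 − (2.6858) = -2.6066; [Au³⁺] = 10^(-2.6066) ≈ 0.0025 M.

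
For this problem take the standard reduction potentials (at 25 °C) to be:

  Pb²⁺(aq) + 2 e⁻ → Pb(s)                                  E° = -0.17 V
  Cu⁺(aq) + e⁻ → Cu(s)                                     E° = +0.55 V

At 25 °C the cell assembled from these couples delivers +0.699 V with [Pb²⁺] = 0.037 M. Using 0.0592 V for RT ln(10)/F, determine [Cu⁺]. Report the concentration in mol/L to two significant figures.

Cu⁺/Cu is the cathode, Pb²⁺/Pb the anode: E°cell = +0.72 V, n = 2.
Overall reaction: 2 Cu⁺(aq) + Pb(s) → 2 Cu(s) + Pb²⁺(aq); Q = [Pb²⁺]^1/[Cu⁺]^2.
From E = E° − (0.0592/n) log Q: log Q = (E° − E)·n/0.0592 = (+0.72 − (+0.699))·2/0.0592 = 0.7095.
So 2·log[Cu⁺] = 1·log(0.037) − log Q = -1.4318 − (0.7095) = -2.1413; log[Cu⁺] = -2.1413 / 2 = -1.0707; [Cu⁺] = 10^(-1.0707) ≈ 0.085 M.

0.085 M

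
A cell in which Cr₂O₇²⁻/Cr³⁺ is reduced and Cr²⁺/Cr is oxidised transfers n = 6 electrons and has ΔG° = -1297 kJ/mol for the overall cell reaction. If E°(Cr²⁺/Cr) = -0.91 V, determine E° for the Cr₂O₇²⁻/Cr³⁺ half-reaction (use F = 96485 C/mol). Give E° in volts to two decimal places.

E°cell = −ΔG°/(nF) = −(-1297×10³)/((6)(96485)) = +2.240 V.
Since Cr₂O₇²⁻/Cr³⁺ is the cathode and Cr²⁺/Cr the anode, E°cell = E°(Cr₂O₇²⁻/Cr³⁺) − E°(Cr²⁺/Cr).
So E°(Cr₂O₇²⁻/Cr³⁺) = E°cell + E°(Cr²⁺/Cr) = +2.240 + (-0.91) = +1.33 V.

+1.33 V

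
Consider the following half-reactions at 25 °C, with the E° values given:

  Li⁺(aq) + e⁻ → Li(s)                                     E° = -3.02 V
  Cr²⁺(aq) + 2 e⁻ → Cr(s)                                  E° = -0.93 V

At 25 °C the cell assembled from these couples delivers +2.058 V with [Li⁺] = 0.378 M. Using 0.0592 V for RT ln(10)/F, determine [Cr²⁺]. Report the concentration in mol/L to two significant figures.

0.012 M

Cr²⁺/Cr is the cathode, Li⁺/Li the anode: E°cell = +2.09 V, n = 2.
Overall reaction: Cr²⁺(aq) + 2 Li(s) → Cr(s) + 2 Li⁺(aq); Q = [Li⁺]^2/[Cr²⁺]^1.
From E = E° − (0.0592/n) log Q: log Q = (E° − E)·n/0.0592 = (+2.09 − (+2.058))·2/0.0592 = 1.0811.
So 1·log[Cr²⁺] = 2·log(0.378) − log Q = -0.8450 − (1.0811) = -1.9261; [Cr²⁺] = 10^(-1.9261) ≈ 0.012 M.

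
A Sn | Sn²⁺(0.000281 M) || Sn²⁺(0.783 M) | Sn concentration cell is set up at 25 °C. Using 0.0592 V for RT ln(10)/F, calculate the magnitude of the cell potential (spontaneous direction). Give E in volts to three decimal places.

For a concentration cell E°cell = 0. The 0.783 M side is the cathode (reduction is favoured where [Sn²⁺] is higher).
With n = 2, E = −(0.0592/2) log([Sn²⁺]ₐₙ/[Sn²⁺]꜀ₐₜ) = −(0.0592/2) log(0.000281/0.783) = −(0.0592/2)(-3.445) = +0.102 V.

+0.102 V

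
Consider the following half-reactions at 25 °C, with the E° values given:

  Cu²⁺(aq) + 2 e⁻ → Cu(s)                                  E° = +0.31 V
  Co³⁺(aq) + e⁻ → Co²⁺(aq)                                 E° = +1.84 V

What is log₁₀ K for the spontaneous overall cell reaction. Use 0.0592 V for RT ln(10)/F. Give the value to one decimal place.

Cathode: Co³⁺/Co²⁺; anode: Cu²⁺/Cu. E°cell = +1.53 V, n = 2.
log K = nE°cell / 0.0592 = (2)(+1.53) / 0.0592 = 51.7.

51.7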